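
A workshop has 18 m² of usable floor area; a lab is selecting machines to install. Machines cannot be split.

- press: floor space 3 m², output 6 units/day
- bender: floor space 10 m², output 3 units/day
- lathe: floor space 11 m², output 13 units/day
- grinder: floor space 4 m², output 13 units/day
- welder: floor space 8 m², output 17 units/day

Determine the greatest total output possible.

This is an integer program with binary decision variables.
Allowing fractional choices, the relaxed optimum would be about 39.5, but machines are indivisible.
press + grinder + welder: floor space 3 + 4 + 8 = 15 ≤ 18, output 6 + 13 + 17 = 36.
grinder + welder: floor space 4 + 8 = 12 ≤ 18, output 13 + 17 = 30.
press + lathe + grinder: floor space 3 + 11 + 4 = 18 ≤ 18, output 6 + 13 + 13 = 32.
Best is press, grinder, and welder with total output 36.

36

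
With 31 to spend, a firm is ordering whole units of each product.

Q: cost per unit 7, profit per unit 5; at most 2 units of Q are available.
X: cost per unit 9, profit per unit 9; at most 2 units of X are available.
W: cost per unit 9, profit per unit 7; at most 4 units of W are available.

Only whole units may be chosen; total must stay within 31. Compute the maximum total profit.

This is a bounded integer knapsack.
X has the best ratio (9/9); taking only X gives at most 2×9 = 18 (stopped by the supply cap of 2).
Mixing does better — 2×X and 1×W: cost 27 ≤ 31, profit 2·9 + 1·7 = 25.

25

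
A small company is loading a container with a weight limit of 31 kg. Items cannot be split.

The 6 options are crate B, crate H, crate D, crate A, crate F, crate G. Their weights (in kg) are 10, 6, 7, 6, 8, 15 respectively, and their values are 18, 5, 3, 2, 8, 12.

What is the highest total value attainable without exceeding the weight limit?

This is a 0-1 knapsack instance.
Take crate B, crate H, and crate G: weight 10 + 6 + 15 = 31 ≤ 31, value 18 + 5 + 12 = 35.
No other feasible combination does better.

35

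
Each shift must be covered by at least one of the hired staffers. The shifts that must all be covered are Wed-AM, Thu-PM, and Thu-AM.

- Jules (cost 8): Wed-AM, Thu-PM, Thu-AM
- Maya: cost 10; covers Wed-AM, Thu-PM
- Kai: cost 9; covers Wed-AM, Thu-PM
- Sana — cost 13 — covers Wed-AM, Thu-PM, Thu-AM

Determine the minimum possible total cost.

8

Jules alone covers Wed-AM, Thu-PM, Thu-AM — every shift.
Total cost: 8.
No cover costs less than 8.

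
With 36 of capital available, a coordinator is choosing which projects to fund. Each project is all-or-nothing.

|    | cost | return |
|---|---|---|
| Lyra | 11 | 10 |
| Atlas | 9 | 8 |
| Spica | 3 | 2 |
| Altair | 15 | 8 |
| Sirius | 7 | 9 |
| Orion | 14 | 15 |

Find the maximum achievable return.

Allowing fractional choices, the relaxed optimum would be about 37.6, but projects are indivisible.
Atlas + Spica + Sirius + Orion: cost 9 + 3 + 7 + 14 = 33 ≤ 36, return 8 + 2 + 9 + 15 = 34.
Lyra + Spica + Sirius + Orion: cost 11 + 3 + 7 + 14 = 35 ≤ 36, return 10 + 2 + 9 + 15 = 36.
Lyra + Sirius + Orion: cost 11 + 7 + 14 = 32 ≤ 36, return 10 + 9 + 15 = 34.
Best is Lyra, Spica, Sirius, and Orion with total return 36.

36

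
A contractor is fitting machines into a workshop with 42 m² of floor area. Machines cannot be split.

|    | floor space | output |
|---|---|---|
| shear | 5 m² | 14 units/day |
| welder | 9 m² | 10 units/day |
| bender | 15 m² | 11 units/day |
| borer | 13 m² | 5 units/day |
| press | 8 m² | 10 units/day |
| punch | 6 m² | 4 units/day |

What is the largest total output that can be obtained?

45

Take shear, welder, bender, and press: floor space 5 + 9 + 15 + 8 = 37 ≤ 42, output 14 + 10 + 11 + 10 = 45.
No other feasible combination does better.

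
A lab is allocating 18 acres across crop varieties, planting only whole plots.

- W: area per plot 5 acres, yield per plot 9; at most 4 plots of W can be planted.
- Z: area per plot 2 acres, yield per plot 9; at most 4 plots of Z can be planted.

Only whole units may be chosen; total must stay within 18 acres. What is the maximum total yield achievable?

54

1×W and 4×Z: area 13 ≤ 18, yield 1·9 + 4·9 = 45.
2×W and 4×Z: area 18 ≤ 18, yield 2·9 + 4·9 = 54.
Best is 54.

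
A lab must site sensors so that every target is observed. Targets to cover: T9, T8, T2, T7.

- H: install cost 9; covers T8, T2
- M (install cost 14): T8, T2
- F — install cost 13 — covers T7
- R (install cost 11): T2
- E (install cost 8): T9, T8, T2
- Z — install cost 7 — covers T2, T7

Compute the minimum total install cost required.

15

This is an integer covering problem.
Choose E and Z: together they cover T9, T8, T2, T7 — every target.
Total install cost: 8 + 7 = 15.
No cover costs less than 15.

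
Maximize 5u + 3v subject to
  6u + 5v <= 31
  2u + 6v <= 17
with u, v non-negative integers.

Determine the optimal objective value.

Relaxing integrality, the LP optimum is 25.83 at (u,v) = (5.17, 0), which is not an integer point.
(u,v)=(5,0): 6·5+5·0=30≤31, 2·5+6·0=10≤17, objective 25.
(u,v)=(4,1): 6·4+5·1=29≤31, 2·4+6·1=14≤17, objective 23.
(u,v)=(4,0): 6·4+5·0=24≤31, 2·4+6·0=8≤17, objective 20.
No feasible integer point exceeds 25.

25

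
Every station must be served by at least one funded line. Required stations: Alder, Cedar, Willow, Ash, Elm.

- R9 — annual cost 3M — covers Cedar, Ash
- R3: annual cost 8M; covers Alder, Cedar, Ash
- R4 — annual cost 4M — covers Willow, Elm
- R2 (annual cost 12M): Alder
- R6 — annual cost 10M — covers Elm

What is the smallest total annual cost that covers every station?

12

The greedy cost-per-new-station heuristic would pick R9, R4, and R3 for 15, but a cheaper cover exists.
Choose R3 and R4: together they cover Alder, Cedar, Willow, Ash, Elm — every station.
Total annual cost: 8 + 4 = 12.
No cover costs less than 12.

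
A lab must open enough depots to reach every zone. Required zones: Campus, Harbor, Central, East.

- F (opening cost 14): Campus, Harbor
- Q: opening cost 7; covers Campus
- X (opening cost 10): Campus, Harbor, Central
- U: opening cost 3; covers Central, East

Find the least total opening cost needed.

Choose X and U: together they cover Campus, Harbor, Central, East — every zone.
Total opening cost: 10 + 3 = 13.
No cover costs less than 13.

13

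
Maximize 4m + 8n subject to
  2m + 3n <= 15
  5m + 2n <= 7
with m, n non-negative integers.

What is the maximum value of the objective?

Relaxing integrality, the LP optimum is 28.00 at (m,n) = (0, 3.5), which is not an integer point.
(m,n)=(0,3): 2·0+3·3=9≤15, 5·0+2·3=6≤7, objective 24.
(m,n)=(0,2): 2·0+3·2=6≤15, 5·0+2·2=4≤7, objective 16.
No feasible integer point exceeds 24.

24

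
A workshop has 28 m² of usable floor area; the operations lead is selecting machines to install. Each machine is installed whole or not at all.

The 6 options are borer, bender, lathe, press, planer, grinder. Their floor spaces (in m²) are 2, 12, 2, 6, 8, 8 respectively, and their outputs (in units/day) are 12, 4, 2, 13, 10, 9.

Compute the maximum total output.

46

Allowing fractional choices, the relaxed optimum would be about 46.7, but machines are indivisible.
borer + lathe + press + planer + grinder: floor space 2 + 2 + 6 + 8 + 8 = 26 ≤ 28, output 12 + 2 + 13 + 10 + 9 = 46.
borer + press + planer + grinder: floor space 2 + 6 + 8 + 8 = 24 ≤ 28, output 12 + 13 + 10 + 9 = 44.
Best is borer, lathe, press, planer, and grinder with total output 46.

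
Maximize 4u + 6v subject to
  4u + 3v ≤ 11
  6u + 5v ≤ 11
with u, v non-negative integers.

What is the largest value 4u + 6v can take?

12

(u,v)=(0,2): 4·0+3·2=6≤11, 6·0+5·2=10≤11, objective 12.
(u,v)=(1,1): 4·1+3·1=7≤11, 6·1+5·1=11≤11, objective 10.
No feasible integer point exceeds 12.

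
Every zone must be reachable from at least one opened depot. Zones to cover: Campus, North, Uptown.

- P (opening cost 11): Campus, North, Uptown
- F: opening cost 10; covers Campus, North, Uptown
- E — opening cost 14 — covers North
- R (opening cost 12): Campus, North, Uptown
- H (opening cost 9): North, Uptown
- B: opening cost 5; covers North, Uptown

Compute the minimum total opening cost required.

10

F alone covers Campus, North, Uptown — every zone.
Total opening cost: 10.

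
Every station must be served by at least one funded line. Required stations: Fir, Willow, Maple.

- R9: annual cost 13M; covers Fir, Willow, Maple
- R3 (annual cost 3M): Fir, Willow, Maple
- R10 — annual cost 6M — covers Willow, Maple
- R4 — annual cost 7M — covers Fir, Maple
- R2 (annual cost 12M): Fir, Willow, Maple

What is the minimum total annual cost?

3

R3 alone covers Fir, Willow, Maple — every station.
Total annual cost: 3.
No cover costs less than 3.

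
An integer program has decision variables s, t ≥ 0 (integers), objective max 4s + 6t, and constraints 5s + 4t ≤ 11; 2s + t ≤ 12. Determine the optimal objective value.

(s,t)=(0,2): 5·0+4·2=8≤11, 2·0+1·2=2≤12, objective 12.
(s,t)=(1,1): 5·1+4·1=9≤11, 2·1+1·1=3≤12, objective 10.
(s,t)=(0,1): 5·0+4·1=4≤11, 2·0+1·1=1≤12, objective 6.
Maximum is 12 at (s,t)=(0,2).

12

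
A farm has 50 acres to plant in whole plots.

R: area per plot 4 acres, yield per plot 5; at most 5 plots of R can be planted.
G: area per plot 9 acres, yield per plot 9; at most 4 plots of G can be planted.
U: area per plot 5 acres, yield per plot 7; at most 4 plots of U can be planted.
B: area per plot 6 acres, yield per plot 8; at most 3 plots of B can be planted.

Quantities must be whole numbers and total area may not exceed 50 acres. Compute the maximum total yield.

67

U has the best ratio (7/5); taking only U gives at most 4×7 = 28 (stopped by the supply cap of 4).
Mixing does better — 3×R, 4×U, and 3×B: area 50 ≤ 50, yield 3·5 + 4·7 + 3·8 = 67.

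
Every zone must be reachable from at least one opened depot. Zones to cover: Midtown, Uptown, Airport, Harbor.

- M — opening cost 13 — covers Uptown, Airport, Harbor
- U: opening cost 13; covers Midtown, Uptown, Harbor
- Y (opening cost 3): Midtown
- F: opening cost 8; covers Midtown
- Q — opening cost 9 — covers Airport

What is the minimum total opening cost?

16

Choose M and Y: together they cover Midtown, Uptown, Airport, Harbor — every zone.
Total opening cost: 13 + 3 = 16.
No cover costs less than 16.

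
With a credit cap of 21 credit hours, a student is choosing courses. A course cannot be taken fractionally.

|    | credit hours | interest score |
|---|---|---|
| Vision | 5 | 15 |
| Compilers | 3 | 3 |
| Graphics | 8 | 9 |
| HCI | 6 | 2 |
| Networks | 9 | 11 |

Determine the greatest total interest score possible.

29

Vision + HCI + Networks: credit hours 5 + 6 + 9 = 20 ≤ 21, interest score 15 + 2 + 11 = 28.
Vision + Compilers + Networks: credit hours 5 + 3 + 9 = 17 ≤ 21, interest score 15 + 3 + 11 = 29.
Vision + Compilers + Graphics: credit hours 5 + 3 + 8 = 16 ≤ 21, interest score 15 + 3 + 9 = 27.
Best is Vision, Compilers, and Networks with total interest score 29.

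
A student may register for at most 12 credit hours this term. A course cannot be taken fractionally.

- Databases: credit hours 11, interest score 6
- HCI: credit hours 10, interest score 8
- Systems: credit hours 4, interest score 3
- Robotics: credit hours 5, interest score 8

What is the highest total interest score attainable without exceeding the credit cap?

11

Take Systems and Robotics: credit hours 4 + 5 = 9 ≤ 12, interest score 3 + 8 = 11.
No other feasible combination does better.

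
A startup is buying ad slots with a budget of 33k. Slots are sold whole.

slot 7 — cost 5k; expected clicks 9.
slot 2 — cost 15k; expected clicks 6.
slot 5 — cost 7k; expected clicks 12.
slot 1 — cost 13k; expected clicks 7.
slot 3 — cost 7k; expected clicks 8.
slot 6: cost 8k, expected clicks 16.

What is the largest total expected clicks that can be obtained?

45

This is an integer program with binary decision variables.
Allowing fractional choices, the relaxed optimum would be about 48.2, but ad slots are indivisible.
slot 7 + slot 5 + slot 3 + slot 6: cost 5 + 7 + 7 + 8 = 27 ≤ 33, expected clicks 9 + 12 + 8 + 16 = 45.
slot 7 + slot 1 + slot 3 + slot 6: cost 5 + 13 + 7 + 8 = 33 ≤ 33, expected clicks 9 + 7 + 8 + 16 = 40.
slot 7 + slot 5 + slot 1 + slot 6: cost 5 + 7 + 13 + 8 = 33 ≤ 33, expected clicks 9 + 12 + 7 + 16 = 44.
Best is slot 7, slot 5, slot 3, and slot 6 with total expected clicks 45.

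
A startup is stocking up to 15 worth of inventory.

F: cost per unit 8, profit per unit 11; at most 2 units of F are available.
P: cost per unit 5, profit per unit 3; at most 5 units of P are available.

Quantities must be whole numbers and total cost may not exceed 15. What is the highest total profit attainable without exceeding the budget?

14

F has the best ratio (11/8); taking only F gives at most 1×11 = 11 (stopped by the cost limit).
Mixing does better — 1×F and 1×P: cost 13 ≤ 15, profit 1·11 + 1·3 = 14.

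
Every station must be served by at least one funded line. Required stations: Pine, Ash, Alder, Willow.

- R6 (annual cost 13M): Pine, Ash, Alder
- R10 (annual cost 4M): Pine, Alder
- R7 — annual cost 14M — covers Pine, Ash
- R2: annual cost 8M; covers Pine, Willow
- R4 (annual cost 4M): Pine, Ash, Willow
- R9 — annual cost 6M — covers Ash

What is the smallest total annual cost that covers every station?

Choose R10 and R4: together they cover Pine, Ash, Alder, Willow — every station.
Total annual cost: 4 + 4 = 8.
No cover costs less than 8.

8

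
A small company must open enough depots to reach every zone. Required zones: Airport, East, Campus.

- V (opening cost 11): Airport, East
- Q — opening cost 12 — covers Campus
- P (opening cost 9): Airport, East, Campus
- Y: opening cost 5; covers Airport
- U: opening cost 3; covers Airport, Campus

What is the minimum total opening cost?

This is an integer covering problem.
The greedy cost-per-new-zone heuristic would pick U and P for 12, but a cheaper cover exists.
P alone covers Airport, East, Campus — every zone.
Total opening cost: 9.
No cover costs less than 9.

9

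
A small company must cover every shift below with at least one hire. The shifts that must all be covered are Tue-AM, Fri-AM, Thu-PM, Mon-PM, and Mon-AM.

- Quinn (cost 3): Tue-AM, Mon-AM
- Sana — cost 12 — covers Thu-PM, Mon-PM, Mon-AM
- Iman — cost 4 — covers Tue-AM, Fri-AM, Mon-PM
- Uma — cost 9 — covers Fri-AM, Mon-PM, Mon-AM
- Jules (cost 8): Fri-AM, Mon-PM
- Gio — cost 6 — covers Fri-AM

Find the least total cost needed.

The greedy cost-per-new-shift heuristic would pick Iman, Quinn, and Sana for 19, but a cheaper cover exists.
Choose Sana and Iman: together they cover Tue-AM, Fri-AM, Thu-PM, Mon-PM, Mon-AM — every shift.
Total cost: 12 + 4 = 16.
No cover costs less than 16.

16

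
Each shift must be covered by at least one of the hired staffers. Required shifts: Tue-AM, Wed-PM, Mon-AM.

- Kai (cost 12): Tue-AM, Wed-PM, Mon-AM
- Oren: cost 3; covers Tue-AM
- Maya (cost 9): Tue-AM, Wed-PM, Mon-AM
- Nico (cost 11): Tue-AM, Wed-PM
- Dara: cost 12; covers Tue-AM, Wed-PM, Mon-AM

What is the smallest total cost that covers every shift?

9

The greedy cost-per-new-shift heuristic would pick Oren and Maya for 12, but a cheaper cover exists.
Maya alone covers Tue-AM, Wed-PM, Mon-AM — every shift.
Total cost: 9.
No cover costs less than 9.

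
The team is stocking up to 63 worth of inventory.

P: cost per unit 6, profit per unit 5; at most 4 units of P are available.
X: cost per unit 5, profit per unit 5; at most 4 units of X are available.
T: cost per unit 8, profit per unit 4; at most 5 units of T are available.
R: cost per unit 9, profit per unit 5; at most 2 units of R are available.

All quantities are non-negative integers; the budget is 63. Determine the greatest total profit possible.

4×P, 4×X, and 2×R: cost 62 ≤ 63, profit 4·5 + 4·5 + 2·5 = 50.
4×P, 4×X, 1×T, and 1×R: cost 61 ≤ 63, profit 4·5 + 4·5 + 1·4 + 1·5 = 49.
Best is 50.

50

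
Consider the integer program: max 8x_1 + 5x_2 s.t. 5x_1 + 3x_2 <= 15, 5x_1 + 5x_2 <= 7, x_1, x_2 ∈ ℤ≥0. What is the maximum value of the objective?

(x_1,x_2)=(1,0) is feasible, giving 8.
(x_1,x_2)=(0,1) is feasible, giving 5.
(x_1,x_2)=(0,0) is feasible, giving 0.
No feasible integer point exceeds 8.

8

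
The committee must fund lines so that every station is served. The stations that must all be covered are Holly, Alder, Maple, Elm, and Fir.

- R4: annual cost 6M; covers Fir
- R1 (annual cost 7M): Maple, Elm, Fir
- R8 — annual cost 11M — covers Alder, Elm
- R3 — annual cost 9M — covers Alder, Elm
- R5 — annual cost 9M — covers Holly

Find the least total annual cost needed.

25

Choose R1, R3, and R5: together they cover Holly, Alder, Maple, Elm, Fir — every station.
Total annual cost: 7 + 9 + 9 = 25.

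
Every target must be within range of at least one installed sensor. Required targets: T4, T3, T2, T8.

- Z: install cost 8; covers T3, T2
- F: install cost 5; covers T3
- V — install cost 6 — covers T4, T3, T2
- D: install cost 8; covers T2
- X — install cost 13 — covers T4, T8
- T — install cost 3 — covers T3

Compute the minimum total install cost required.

Choose V and X: together they cover T4, T3, T2, T8 — every target.
Total install cost: 6 + 13 = 19.
No cover costs less than 19.

19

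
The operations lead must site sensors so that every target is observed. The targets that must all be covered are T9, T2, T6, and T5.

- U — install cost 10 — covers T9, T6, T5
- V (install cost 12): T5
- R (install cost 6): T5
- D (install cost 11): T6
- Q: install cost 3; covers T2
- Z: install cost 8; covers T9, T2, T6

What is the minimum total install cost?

The greedy cost-per-new-target heuristic would pick Z and R for 14, but a cheaper cover exists.
Choose U and Q: together they cover T9, T2, T6, T5 — every target.
Total install cost: 10 + 3 = 13.
No cover costs less than 13.

13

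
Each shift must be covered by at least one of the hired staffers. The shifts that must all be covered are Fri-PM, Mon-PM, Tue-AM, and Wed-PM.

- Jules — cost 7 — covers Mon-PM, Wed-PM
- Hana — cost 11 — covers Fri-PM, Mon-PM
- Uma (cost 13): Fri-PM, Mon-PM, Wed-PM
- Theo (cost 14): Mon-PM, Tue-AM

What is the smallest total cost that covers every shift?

27

This is an integer covering problem.
The greedy cost-per-new-shift heuristic would pick Jules, Hana, and Theo for 32, but a cheaper cover exists.
Choose Uma and Theo: together they cover Fri-PM, Mon-PM, Tue-AM, Wed-PM — every shift.
Total cost: 13 + 14 = 27.
No cover costs less than 27.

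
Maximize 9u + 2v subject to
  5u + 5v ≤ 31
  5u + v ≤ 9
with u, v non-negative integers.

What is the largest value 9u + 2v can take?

17

(u,v)=(1,4): 5·1+5·4=25≤31, 5·1+1·4=9≤9, objective 17.
(u,v)=(1,3): 5·1+5·3=20≤31, 5·1+1·3=8≤9, objective 15.
(u,v)=(0,6): 5·0+5·6=30≤31, 5·0+1·6=6≤9, objective 12.
No feasible integer point exceeds 17.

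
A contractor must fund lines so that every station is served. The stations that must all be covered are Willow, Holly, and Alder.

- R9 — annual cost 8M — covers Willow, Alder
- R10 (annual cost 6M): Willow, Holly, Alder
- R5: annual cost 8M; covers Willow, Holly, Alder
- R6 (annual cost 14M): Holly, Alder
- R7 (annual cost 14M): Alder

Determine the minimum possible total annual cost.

6

This is an integer covering problem.
R10 alone covers Willow, Holly, Alder — every station.
Total annual cost: 6.
No cover costs less than 6.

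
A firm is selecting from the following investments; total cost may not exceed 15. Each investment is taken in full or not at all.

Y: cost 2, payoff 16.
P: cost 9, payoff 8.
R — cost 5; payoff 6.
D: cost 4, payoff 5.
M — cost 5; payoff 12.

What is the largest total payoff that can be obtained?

34

Allowing fractional choices, the relaxed optimum would be about 37.8, but investments are indivisible.
Y + R + M: cost 2 + 5 + 5 = 12 ≤ 15, payoff 16 + 6 + 12 = 34.
Y + D + M: cost 2 + 4 + 5 = 11 ≤ 15, payoff 16 + 5 + 12 = 33.
Y + P + D: cost 2 + 9 + 4 = 15 ≤ 15, payoff 16 + 8 + 5 = 29.
Best is Y, R, and M with total payoff 34.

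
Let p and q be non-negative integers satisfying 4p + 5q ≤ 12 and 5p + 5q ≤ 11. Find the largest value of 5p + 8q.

Relaxing integrality, the LP optimum is 17.60 at (p,q) = (0, 2.2), which is not an integer point.
(p,q)=(0,2): 4·0+5·2=10≤12, 5·0+5·2=10≤11, objective 16.
(p,q)=(1,1): 4·1+5·1=9≤12, 5·1+5·1=10≤11, objective 13.
(p,q)=(0,1): 4·0+5·1=5≤12, 5·0+5·1=5≤11, objective 8.
Maximum is 16 at (p,q)=(0,2).

16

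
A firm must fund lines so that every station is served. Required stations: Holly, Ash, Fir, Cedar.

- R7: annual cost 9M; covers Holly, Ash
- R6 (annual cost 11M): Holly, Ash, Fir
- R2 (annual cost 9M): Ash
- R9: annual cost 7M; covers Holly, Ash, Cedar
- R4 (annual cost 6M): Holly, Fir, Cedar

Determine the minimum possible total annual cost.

13

Choose R9 and R4: together they cover Holly, Ash, Fir, Cedar — every station.
Total annual cost: 7 + 6 = 13.
No cover costs less than 13.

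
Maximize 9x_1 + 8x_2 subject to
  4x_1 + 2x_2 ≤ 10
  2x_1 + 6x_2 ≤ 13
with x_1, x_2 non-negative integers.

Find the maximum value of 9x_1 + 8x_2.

(x_1,x_2)=(2,1): 4·2+2·1=10≤10, 2·2+6·1=10≤13, objective 26.
(x_1,x_2)=(2,0): 4·2+2·0=8≤10, 2·2+6·0=4≤13, objective 18.
(x_1,x_2)=(1,1): 4·1+2·1=6≤10, 2·1+6·1=8≤13, objective 17.
No feasible integer point exceeds 26.

26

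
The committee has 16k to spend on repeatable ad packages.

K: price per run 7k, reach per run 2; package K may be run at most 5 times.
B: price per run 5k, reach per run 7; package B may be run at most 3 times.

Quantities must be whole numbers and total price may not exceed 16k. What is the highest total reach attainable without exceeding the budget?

21

3×B: price 15 ≤ 16, reach 3·7 = 21.
2×B: price 10 ≤ 16, reach 2·7 = 14.
Best is 21.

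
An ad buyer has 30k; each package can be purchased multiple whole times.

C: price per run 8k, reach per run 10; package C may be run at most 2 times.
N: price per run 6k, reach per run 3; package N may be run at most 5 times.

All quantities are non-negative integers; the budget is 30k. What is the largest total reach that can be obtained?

26

2×C and 1×N: price 22 ≤ 30, reach 2·10 + 1·3 = 23.
2×C and 2×N: price 28 ≤ 30, reach 2·10 + 2·3 = 26.
Best is 26.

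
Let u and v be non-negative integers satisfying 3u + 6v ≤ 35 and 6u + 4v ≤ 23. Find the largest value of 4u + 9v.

(u,v)=(0,5): 3·0+6·5=30≤35, 6·0+4·5=20≤23, objective 45.
(u,v)=(1,4): 3·1+6·4=27≤35, 6·1+4·4=22≤23, objective 40.
(u,v)=(0,4): 3·0+6·4=24≤35, 6·0+4·4=16≤23, objective 36.
The best lattice point is (0,5), giving 45.

45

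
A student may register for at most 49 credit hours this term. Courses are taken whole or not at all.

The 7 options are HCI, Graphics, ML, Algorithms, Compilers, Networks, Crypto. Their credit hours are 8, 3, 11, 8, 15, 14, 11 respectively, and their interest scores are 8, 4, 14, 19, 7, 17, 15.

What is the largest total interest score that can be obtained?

69

This is an integer program with binary decision variables.
Allowing fractional choices, the relaxed optimum would be about 71.0, but courses are indivisible.
ML + Algorithms + Networks + Crypto: credit hours 11 + 8 + 14 + 11 = 44 ≤ 49, interest score 14 + 19 + 17 + 15 = 65.
Graphics + ML + Algorithms + Networks + Crypto: credit hours 3 + 11 + 8 + 14 + 11 = 47 ≤ 49, interest score 4 + 14 + 19 + 17 + 15 = 69.
Best is Graphics, ML, Algorithms, Networks, and Crypto with total interest score 69.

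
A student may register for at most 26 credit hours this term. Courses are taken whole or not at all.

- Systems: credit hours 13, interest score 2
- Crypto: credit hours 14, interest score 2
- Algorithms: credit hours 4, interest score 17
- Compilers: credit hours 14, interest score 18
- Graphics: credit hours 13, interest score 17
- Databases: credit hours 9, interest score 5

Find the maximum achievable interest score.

This is an integer program with binary decision variables.
Allowing fractional choices, the relaxed optimum would be about 45.6, but courses are indivisible.
Algorithms + Graphics + Databases: credit hours 4 + 13 + 9 = 26 ≤ 26, interest score 17 + 17 + 5 = 39.
Algorithms + Compilers: credit hours 4 + 14 = 18 ≤ 26, interest score 17 + 18 = 35.
Best is Algorithms, Graphics, and Databases with total interest score 39.

39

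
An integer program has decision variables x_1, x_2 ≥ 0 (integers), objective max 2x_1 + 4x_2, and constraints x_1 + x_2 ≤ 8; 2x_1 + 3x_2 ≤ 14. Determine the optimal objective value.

18

(x_1,x_2)=(1,4): 1·1+1·4=5≤8, 2·1+3·4=14≤14, objective 18.
(x_1,x_2)=(0,4): 1·0+1·4=4≤8, 2·0+3·4=12≤14, objective 16.
(x_1,x_2)=(2,3): 1·2+1·3=5≤8, 2·2+3·3=13≤14, objective 16.
The best lattice point is (1,4), giving 18.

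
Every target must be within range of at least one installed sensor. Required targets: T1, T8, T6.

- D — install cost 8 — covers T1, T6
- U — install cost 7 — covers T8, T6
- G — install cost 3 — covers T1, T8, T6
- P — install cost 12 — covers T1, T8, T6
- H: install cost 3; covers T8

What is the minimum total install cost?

3

This is an integer covering problem.
G alone covers T1, T8, T6 — every target.
Total install cost: 3.
No cover costs less than 3.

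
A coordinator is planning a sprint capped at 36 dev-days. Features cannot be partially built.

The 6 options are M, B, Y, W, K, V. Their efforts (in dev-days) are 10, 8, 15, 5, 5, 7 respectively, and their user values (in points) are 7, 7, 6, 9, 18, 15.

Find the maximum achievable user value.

56

B + W + K + V: effort 8 + 5 + 5 + 7 = 25 ≤ 36, user value 7 + 9 + 18 + 15 = 49.
M + B + W + K + V: effort 10 + 8 + 5 + 5 + 7 = 35 ≤ 36, user value 7 + 7 + 9 + 18 + 15 = 56.
Best is M, B, W, K, and V with total user value 56.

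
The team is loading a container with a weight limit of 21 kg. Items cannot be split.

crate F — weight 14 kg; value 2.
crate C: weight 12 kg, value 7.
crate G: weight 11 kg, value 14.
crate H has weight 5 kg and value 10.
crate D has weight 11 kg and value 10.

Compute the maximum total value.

24

This is a 0-1 knapsack instance.
Allowing fractional choices, the relaxed optimum would be about 28.5, but items are indivisible.
crate C + crate H: weight 12 + 5 = 17 ≤ 21, value 7 + 10 = 17.
crate G + crate H: weight 11 + 5 = 16 ≤ 21, value 14 + 10 = 24.
crate H + crate D: weight 5 + 11 = 16 ≤ 21, value 10 + 10 = 20.
Best is crate G and crate H with total value 24.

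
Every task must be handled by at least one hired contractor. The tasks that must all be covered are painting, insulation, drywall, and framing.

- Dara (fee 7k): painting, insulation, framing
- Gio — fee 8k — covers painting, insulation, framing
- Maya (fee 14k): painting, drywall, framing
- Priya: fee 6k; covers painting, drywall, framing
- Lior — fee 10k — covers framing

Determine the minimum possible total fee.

13

Choose Dara and Priya: together they cover painting, insulation, drywall, framing — every task.
Total fee: 7 + 6 = 13.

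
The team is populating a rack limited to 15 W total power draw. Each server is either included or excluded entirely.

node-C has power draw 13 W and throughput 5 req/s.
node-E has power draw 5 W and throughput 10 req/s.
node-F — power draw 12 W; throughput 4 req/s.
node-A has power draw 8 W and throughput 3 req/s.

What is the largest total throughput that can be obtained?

13

Allowing fractional choices, the relaxed optimum would be about 13.8, but servers are indivisible.
node-E + node-A: power draw 5 + 8 = 13 ≤ 15, throughput 10 + 3 = 13.
node-C: power draw 13 ≤ 15, throughput 5.
node-E: power draw 5 ≤ 15, throughput 10.
Best is node-E and node-A with total throughput 13.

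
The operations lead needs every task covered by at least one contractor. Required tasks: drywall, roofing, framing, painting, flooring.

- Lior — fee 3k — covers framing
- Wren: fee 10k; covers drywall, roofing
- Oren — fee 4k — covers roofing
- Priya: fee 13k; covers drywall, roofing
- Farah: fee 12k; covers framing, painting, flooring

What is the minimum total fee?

Choose Wren and Farah: together they cover drywall, roofing, framing, painting, flooring — every task.
Total fee: 10 + 12 = 22.

22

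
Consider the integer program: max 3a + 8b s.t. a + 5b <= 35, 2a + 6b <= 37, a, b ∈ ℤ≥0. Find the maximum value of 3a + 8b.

(a,b)=(18,0) is feasible, giving 54.
(a,b)=(17,0) is feasible, giving 51.
No feasible integer point exceeds 54.

54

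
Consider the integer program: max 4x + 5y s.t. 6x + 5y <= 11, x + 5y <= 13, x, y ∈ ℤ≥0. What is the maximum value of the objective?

10

The continuous relaxation peaks at (0, 2.2) with value 11.00; rounding to a feasible lattice point costs some objective.
(x,y)=(0,2): 6·0+5·2=10≤11, 1·0+5·2=10≤13, objective 10.
(x,y)=(1,1): 6·1+5·1=11≤11, 1·1+5·1=6≤13, objective 9.
(x,y)=(0,1): 6·0+5·1=5≤11, 1·0+5·1=5≤13, objective 5.
Maximum is 10 at (x,y)=(0,2).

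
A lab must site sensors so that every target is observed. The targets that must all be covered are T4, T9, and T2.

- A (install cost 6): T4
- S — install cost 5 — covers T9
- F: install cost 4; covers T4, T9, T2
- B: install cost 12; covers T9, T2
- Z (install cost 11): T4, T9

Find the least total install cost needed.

This is an integer covering problem.
F alone covers T4, T9, T2 — every target.
Total install cost: 4.
No cover costs less than 4.

4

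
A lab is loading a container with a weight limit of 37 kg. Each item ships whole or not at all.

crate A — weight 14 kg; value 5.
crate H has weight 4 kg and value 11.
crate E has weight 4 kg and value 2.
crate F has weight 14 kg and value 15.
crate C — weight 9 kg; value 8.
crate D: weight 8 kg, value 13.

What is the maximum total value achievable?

47

Allowing fractional choices, the relaxed optimum would be about 48.0, but items are indivisible.
crate H + crate F + crate C + crate D: weight 4 + 14 + 9 + 8 = 35 ≤ 37, value 11 + 15 + 8 + 13 = 47.
crate H + crate E + crate F + crate D: weight 4 + 4 + 14 + 8 = 30 ≤ 37, value 11 + 2 + 15 + 13 = 41.
Best is crate H, crate F, crate C, and crate D with total value 47.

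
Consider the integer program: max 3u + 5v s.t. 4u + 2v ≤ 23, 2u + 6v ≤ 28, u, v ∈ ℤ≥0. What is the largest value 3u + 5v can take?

27

Relaxing integrality, the LP optimum is 28.80 at (u,v) = (4.1, 3.3), which is not an integer point.
(u,v)=(4,3): 4·4+2·3=22≤23, 2·4+6·3=26≤28, objective 27.
(u,v)=(3,3): 4·3+2·3=18≤23, 2·3+6·3=24≤28, objective 24.
The best lattice point is (4,3), giving 27.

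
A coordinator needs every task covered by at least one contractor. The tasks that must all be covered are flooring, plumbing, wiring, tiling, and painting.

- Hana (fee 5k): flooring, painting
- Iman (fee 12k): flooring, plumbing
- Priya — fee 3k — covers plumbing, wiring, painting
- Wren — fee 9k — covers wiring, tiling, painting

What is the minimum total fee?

Choose Hana, Priya, and Wren: together they cover flooring, plumbing, wiring, tiling, painting — every task.
Total fee: 5 + 3 + 9 = 17.
No cover costs less than 17.

17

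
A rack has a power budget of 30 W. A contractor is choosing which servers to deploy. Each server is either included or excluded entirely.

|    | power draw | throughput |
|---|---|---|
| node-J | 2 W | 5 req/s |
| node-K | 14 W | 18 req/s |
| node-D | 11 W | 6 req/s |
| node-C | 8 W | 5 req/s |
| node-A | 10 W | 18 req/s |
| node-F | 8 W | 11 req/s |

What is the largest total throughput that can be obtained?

node-J + node-C + node-A + node-F: power draw 2 + 8 + 10 + 8 = 28 ≤ 30, throughput 5 + 5 + 18 + 11 = 39.
node-J + node-K + node-A: power draw 2 + 14 + 10 = 26 ≤ 30, throughput 5 + 18 + 18 = 41.
node-K + node-A: power draw 14 + 10 = 24 ≤ 30, throughput 18 + 18 = 36.
Best is node-J, node-K, and node-A with total throughput 41.

41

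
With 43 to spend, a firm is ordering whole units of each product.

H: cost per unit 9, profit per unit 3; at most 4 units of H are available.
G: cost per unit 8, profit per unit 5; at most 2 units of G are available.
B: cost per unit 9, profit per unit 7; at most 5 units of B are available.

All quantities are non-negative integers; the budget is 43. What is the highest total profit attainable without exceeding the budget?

4×B: cost 36 ≤ 43, profit 4·7 = 28.
2×G and 3×B: cost 43 ≤ 43, profit 2·5 + 3·7 = 31.
Best is 31.

31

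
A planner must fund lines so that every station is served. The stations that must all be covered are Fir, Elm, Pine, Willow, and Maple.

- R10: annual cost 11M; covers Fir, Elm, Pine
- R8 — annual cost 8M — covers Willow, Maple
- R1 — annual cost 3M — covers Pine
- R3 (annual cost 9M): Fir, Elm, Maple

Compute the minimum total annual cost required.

19

The greedy cost-per-new-station heuristic would pick R1, R3, and R8 for 20, but a cheaper cover exists.
Choose R10 and R8: together they cover Fir, Elm, Pine, Willow, Maple — every station.
Total annual cost: 11 + 8 = 19.
No cover costs less than 19.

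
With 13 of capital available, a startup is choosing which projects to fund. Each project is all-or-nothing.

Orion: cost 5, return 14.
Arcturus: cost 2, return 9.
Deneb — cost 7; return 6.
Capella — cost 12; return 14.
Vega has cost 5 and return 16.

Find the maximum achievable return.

Orion + Vega: cost 5 + 5 = 10 ≤ 13, return 14 + 16 = 30.
Arcturus + Vega: cost 2 + 5 = 7 ≤ 13, return 9 + 16 = 25.
Orion + Arcturus + Vega: cost 5 + 2 + 5 = 12 ≤ 13, return 14 + 9 + 16 = 39.
Best is Orion, Arcturus, and Vega with total return 39.

39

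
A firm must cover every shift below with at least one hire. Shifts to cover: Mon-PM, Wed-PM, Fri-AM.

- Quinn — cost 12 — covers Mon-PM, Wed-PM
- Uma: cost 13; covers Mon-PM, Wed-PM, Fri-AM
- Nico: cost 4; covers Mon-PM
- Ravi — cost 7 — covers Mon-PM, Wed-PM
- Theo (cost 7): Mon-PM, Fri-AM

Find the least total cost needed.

Uma alone covers Mon-PM, Wed-PM, Fri-AM — every shift.
Total cost: 13.

13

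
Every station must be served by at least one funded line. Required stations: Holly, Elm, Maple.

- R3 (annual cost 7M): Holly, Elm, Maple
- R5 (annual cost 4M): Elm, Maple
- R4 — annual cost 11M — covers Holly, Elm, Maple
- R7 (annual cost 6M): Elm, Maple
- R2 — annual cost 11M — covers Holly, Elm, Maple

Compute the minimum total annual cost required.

7

The greedy cost-per-new-station heuristic would pick R5 and R3 for 11, but a cheaper cover exists.
R3 alone covers Holly, Elm, Maple — every station.
Total annual cost: 7.
No cover costs less than 7.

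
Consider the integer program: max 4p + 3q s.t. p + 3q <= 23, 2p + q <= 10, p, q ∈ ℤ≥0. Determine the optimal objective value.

26

Relaxing integrality, the LP optimum is 27.20 at (p,q) = (1.4, 7.2), which is not an integer point.
(p,q)=(2,6): 1·2+3·6=20≤23, 2·2+1·6=10≤10, objective 26.
(p,q)=(1,7): 1·1+3·7=22≤23, 2·1+1·7=9≤10, objective 25.
(p,q)=(2,5): 1·2+3·5=17≤23, 2·2+1·5=9≤10, objective 23.
(p,q)=(1,6): 1·1+3·6=19≤23, 2·1+1·6=8≤10, objective 22.
No feasible integer point exceeds 26.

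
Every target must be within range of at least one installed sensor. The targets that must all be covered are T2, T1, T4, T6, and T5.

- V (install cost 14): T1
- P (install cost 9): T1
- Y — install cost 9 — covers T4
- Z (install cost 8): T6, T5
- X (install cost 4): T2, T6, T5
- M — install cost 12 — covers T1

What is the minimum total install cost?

22

Choose P, Y, and X: together they cover T2, T1, T4, T6, T5 — every target.
Total install cost: 9 + 9 + 4 = 22.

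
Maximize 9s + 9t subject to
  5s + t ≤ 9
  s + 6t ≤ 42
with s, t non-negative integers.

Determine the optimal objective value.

63

(s,t)=(0,7): 5·0+1·7=7≤9, 1·0+6·7=42≤42, objective 63.
(s,t)=(0,6): 5·0+1·6=6≤9, 1·0+6·6=36≤42, objective 54.
(s,t)=(0,5): 5·0+1·5=5≤9, 1·0+6·5=30≤42, objective 45.
The best lattice point is (0,7), giving 63.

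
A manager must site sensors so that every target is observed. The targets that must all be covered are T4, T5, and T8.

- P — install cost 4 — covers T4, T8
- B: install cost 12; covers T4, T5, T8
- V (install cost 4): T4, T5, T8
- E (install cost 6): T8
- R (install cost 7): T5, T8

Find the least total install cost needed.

4

V alone covers T4, T5, T8 — every target.
Total install cost: 4.
No cover costs less than 4.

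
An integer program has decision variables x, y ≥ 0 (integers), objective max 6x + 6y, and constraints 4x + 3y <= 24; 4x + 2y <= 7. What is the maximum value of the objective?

18

The continuous relaxation peaks at (0, 3.5) with value 21.00; rounding to a feasible lattice point costs some objective.
(x,y)=(0,3) is feasible, giving 18.
(x,y)=(0,2) is feasible, giving 12.
The best lattice point is (0,3), giving 18.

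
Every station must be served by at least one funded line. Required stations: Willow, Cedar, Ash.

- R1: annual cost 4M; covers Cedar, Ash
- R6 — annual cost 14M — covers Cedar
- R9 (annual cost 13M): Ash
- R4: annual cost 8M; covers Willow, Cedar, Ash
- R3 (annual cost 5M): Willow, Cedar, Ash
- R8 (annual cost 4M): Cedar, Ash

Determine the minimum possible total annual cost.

5

This is an integer covering problem.
R3 alone covers Willow, Cedar, Ash — every station.
Total annual cost: 5.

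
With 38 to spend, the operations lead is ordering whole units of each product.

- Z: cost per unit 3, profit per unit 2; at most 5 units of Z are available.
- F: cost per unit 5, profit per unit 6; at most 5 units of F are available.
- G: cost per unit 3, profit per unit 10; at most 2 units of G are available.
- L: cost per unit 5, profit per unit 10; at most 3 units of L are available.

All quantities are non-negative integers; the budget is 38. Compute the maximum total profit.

68

This is a bounded integer knapsack.
3×F, 2×G, and 3×L: cost 36 ≤ 38, profit 3·6 + 2·10 + 3·10 = 68.
2×Z, 2×F, 2×G, and 3×L: cost 37 ≤ 38, profit 2·2 + 2·6 + 2·10 + 3·10 = 66.
Best is 68.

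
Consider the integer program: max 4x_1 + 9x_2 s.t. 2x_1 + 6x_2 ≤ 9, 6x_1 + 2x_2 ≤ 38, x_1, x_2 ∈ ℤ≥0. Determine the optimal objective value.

Relaxing integrality, the LP optimum is 18.00 at (x_1,x_2) = (4.5, 0), which is not an integer point.
(x_1,x_2)=(4,0): 2·4+6·0=8≤9, 6·4+2·0=24≤38, objective 16.
(x_1,x_2)=(3,0): 2·3+6·0=6≤9, 6·3+2·0=18≤38, objective 12.
Maximum is 16 at (x_1,x_2)=(4,0).

16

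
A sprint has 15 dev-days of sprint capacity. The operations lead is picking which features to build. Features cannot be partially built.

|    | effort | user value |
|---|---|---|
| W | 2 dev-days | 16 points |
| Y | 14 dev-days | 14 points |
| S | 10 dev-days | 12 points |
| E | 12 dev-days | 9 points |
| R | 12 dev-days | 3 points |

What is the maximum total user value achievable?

Take W and S: effort 2 + 10 = 12 ≤ 15, user value 16 + 12 = 28.
No other feasible combination does better.

28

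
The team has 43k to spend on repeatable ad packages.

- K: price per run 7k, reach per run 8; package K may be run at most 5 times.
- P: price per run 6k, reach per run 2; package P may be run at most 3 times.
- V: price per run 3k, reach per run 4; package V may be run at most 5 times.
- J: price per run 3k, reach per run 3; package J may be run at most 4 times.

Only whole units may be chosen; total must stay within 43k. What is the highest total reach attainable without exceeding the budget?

52

V has the best ratio (4/3); taking only V gives at most 5×4 = 20 (stopped by the supply cap of 5).
Mixing does better — 4×K and 5×V: price 43 ≤ 43, reach 4·8 + 5·4 = 52.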